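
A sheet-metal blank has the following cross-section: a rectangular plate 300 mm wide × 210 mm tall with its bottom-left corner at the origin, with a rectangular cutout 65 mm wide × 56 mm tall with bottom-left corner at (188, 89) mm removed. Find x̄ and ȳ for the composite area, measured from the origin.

x̄ = 145.68 mm, ȳ = 104.26 mm

Part | A | x̄ᵢ | ȳᵢ | A·x̄ᵢ | A·ȳᵢ
plate | 63000.00 | 150.00 | 105.00 | 9450000.00 | 6615000.00
hole | -3640.00 | 220.50 | 117.00 | -802620.00 | -425880.00
Σ | 59360.00 |  |  | 8647380.00 | 6189120.00
x̄ = 8647380.00 / 59360.00 = 145.68 mm
ȳ = 6189120.00 / 59360.00 = 104.26 mm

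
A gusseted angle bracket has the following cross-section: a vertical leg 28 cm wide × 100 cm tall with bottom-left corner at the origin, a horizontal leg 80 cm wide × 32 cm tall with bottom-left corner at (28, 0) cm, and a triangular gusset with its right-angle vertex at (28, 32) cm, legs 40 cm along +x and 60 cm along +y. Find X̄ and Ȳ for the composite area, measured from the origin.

Part | A | x̄ᵢ | ȳᵢ | A·x̄ᵢ | A·ȳᵢ
vertical leg | 2800.00 | 14.00 | 50.00 | 39200.00 | 140000.00
horizontal leg | 2560.00 | 68.00 | 16.00 | 174080.00 | 40960.00
gusset | 1200.00 | 41.33 | 52.00 | 49600.00 | 62400.00
Σ | 6560.00 |  |  | 262880.00 | 243360.00
X̄ = 262880.00 / 6560.00 = 40.07 cm
Ȳ = 243360.00 / 6560.00 = 37.10 cm

X̄ = 40.07 cm, Ȳ = 37.10 cm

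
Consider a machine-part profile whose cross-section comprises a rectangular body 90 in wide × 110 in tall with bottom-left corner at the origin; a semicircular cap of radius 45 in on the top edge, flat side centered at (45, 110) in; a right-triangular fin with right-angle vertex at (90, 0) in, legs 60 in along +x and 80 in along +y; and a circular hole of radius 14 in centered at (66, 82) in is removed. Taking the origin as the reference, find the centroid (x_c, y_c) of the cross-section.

rectangular body: A = 90 × 110 = 9900.00, centroid at (45.00, 55.00).
semicircular top: A = ½π·45² = 3180.86, centroid at (45.00, 129.10).
triangular fin: A = ½·60·80 = 2400.00, centroid at (110.00, 26.67).
hole: A = −π·14² = -615.75, centroid at (66.00, 82.00).
ΣA = 14865.11 in²
ΣAx_c = (9900.00)(45.00) + (3180.86)(45.00) + (2400.00)(110.00) + (-615.75)(66.00) = 811999.17 in³
ΣAy_c = (9900.00)(55.00) + (3180.86)(129.10) + (2400.00)(26.67) + (-615.75)(82.00) = 968653.20 in³
x_c = 811999.17 / 14865.11 = 54.62 in
y_c = 968653.20 / 14865.11 = 65.16 in

x_c = 54.62 in, y_c = 65.16 in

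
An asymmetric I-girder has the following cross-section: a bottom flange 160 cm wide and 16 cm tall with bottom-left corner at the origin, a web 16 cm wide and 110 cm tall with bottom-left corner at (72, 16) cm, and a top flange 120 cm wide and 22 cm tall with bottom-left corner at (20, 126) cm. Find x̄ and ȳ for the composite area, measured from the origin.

x̄ = 80.00 cm, ȳ = 72.86 cm

Part | A | x̄ᵢ | ȳᵢ | A·x̄ᵢ | A·ȳᵢ
bottom flange | 2560.00 | 80.00 | 8.00 | 204800.00 | 20480.00
web | 1760.00 | 80.00 | 71.00 | 140800.00 | 124960.00
top flange | 2640.00 | 80.00 | 137.00 | 211200.00 | 361680.00
Σ | 6960.00 |  |  | 556800.00 | 507120.00
x̄ = 556800.00 / 6960.00 = 80.00 cm
ȳ = 507120.00 / 6960.00 = 72.86 cm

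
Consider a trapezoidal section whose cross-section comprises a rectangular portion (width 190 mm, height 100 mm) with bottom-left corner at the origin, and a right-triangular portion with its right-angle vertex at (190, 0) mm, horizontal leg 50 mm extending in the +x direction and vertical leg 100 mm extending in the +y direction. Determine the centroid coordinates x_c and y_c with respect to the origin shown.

rectangular portion: A = 190 × 100 = 19000.00, centroid at (95.00, 50.00).
triangular portion: A = ½·50·100 = 2500.00, centroid at (206.67, 33.33).
ΣA = 21500.00 mm²
ΣAx_c = (19000.00)(95.00) + (2500.00)(206.67) = 2321666.67 mm³
ΣAy_c = (19000.00)(50.00) + (2500.00)(33.33) = 1033333.33 mm³
x_c = 2321666.67 / 21500.00 = 107.98 mm
y_c = 1033333.33 / 21500.00 = 48.06 mm

x_c = 107.98 mm, y_c = 48.06 mm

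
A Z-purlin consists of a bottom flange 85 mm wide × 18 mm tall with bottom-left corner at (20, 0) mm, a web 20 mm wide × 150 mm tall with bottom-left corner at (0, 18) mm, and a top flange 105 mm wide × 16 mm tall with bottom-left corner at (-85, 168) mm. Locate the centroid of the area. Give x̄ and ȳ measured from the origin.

x̄ = 11.44 mm, ȳ = 94.76 mm

bottom flange: A = 85 × 18 = 1530.00, centroid at (62.50, 9.00).
web: A = 20 × 150 = 3000.00, centroid at (10.00, 93.00).
top flange: A = 105 × 16 = 1680.00, centroid at (-32.50, 176.00).
ΣA = 6210.00 mm², ΣAx̄ = 71025.00 mm³, ΣAȳ = 588450.00 mm³.
x̄ = 71025.00/6210.00 = 11.44 mm; ȳ = 588450.00/6210.00 = 94.76 mm.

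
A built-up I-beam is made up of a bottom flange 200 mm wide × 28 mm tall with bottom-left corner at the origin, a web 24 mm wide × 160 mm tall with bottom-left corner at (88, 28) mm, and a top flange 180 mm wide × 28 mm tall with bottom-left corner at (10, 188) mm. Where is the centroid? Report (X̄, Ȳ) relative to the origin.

X̄ = 100.00 mm, Ȳ = 104.36 mm

bottom flange: A = 200 × 28 = 5600.00, centroid at (100.00, 14.00).
web: A = 24 × 160 = 3840.00, centroid at (100.00, 108.00).
top flange: A = 180 × 28 = 5040.00, centroid at (100.00, 202.00).
ΣA = 14480.00 mm², ΣAX̄ = 1448000.00 mm³, ΣAȲ = 1511200.00 mm³.
X̄ = 1448000.00/14480.00 = 100.00 mm; Ȳ = 1511200.00/14480.00 = 104.36 mm.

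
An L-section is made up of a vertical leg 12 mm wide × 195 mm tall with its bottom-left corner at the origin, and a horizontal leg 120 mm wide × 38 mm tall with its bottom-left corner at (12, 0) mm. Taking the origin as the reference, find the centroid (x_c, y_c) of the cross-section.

x_c = 49.62 mm, y_c = 45.62 mm

vertical leg: A = 12 × 195 = 2340.00, centroid at (6.00, 97.50).
horizontal leg: A = 120 × 38 = 4560.00, centroid at (72.00, 19.00).
ΣA = 6900.00 mm²
ΣAx_c = (2340.00)(6.00) + (4560.00)(72.00) = 342360.00 mm³
ΣAy_c = (2340.00)(97.50) + (4560.00)(19.00) = 314790.00 mm³
x_c = 342360.00 / 6900.00 = 49.62 mm
y_c = 314790.00 / 6900.00 = 45.62 mm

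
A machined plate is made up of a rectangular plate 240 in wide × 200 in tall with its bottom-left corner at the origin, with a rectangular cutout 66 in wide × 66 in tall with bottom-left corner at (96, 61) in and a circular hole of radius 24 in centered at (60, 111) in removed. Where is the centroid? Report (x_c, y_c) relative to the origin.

Part | A | x̄ᵢ | ȳᵢ | A·x̄ᵢ | A·ȳᵢ
plate | 48000.00 | 120.00 | 100.00 | 5760000.00 | 4800000.00
hole 1 | -4356.00 | 129.00 | 94.00 | -561924.00 | -409464.00
hole 2 | -1809.56 | 60.00 | 111.00 | -108573.44 | -200860.87
Σ | 41834.44 |  |  | 5089502.56 | 4189675.13
x_c = 5089502.56 / 41834.44 = 121.66 in
y_c = 4189675.13 / 41834.44 = 100.15 in

x_c = 121.66 in, y_c = 100.15 in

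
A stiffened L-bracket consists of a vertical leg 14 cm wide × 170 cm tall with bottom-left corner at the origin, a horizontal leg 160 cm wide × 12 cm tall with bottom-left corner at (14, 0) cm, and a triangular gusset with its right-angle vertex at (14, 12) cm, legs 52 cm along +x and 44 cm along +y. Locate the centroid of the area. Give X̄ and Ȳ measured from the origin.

X̄ = 42.80 cm, Ȳ = 44.88 cm

vertical leg: A = 14 × 170 = 2380.00, centroid at (7.00, 85.00).
horizontal leg: A = 160 × 12 = 1920.00, centroid at (94.00, 6.00).
gusset: A = ½·52·44 = 1144.00, centroid at (31.33, 26.67).
ΣA = 5444.00 cm²
ΣAX̄ = (2380.00)(7.00) + (1920.00)(94.00) + (1144.00)(31.33) = 232985.33 cm³
ΣAȲ = (2380.00)(85.00) + (1920.00)(6.00) + (1144.00)(26.67) = 244326.67 cm³
X̄ = 232985.33 / 5444.00 = 42.80 cm
Ȳ = 244326.67 / 5444.00 = 44.88 cm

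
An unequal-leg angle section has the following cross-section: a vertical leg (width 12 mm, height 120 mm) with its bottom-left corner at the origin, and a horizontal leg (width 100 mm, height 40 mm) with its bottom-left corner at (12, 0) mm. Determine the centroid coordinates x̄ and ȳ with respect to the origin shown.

x̄ = 47.18 mm, ȳ = 30.59 mm

vertical leg: A = 12 × 120 = 1440.00, centroid at (6.00, 60.00).
horizontal leg: A = 100 × 40 = 4000.00, centroid at (62.00, 20.00).
ΣA = 5440.00 mm²
ΣAx̄ = (1440.00)(6.00) + (4000.00)(62.00) = 256640.00 mm³
ΣAȳ = (1440.00)(60.00) + (4000.00)(20.00) = 166400.00 mm³
x̄ = 256640.00 / 5440.00 = 47.18 mm
ȳ = 166400.00 / 5440.00 = 30.59 mm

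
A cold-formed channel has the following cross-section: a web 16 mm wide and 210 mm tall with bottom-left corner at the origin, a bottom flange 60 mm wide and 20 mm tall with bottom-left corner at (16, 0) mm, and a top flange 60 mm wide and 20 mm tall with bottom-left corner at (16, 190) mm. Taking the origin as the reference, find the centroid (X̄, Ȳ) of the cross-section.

X̄ = 23.83 mm, Ȳ = 105.00 mm

web: A = 16 × 210 = 3360.00, centroid at (8.00, 105.00).
bottom flange: A = 60 × 20 = 1200.00, centroid at (46.00, 10.00).
top flange: A = 60 × 20 = 1200.00, centroid at (46.00, 200.00).
ΣA = 5760.00 mm², ΣAX̄ = 137280.00 mm³, ΣAȲ = 604800.00 mm³.
X̄ = 137280.00/5760.00 = 23.83 mm; Ȳ = 604800.00/5760.00 = 105.00 mm.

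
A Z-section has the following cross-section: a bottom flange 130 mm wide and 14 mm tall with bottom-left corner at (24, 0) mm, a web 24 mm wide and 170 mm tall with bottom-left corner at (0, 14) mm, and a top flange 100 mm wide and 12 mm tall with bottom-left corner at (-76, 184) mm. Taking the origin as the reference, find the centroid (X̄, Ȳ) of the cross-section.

bottom flange: A = 130 × 14 = 1820.00, centroid at (89.00, 7.00).
web: A = 24 × 170 = 4080.00, centroid at (12.00, 99.00).
top flange: A = 100 × 12 = 1200.00, centroid at (-26.00, 190.00).
ΣA = 7100.00 mm²
ΣAX̄ = (1820.00)(89.00) + (4080.00)(12.00) + (1200.00)(-26.00) = 179740.00 mm³
ΣAȲ = (1820.00)(7.00) + (4080.00)(99.00) + (1200.00)(190.00) = 644660.00 mm³
X̄ = 179740.00 / 7100.00 = 25.32 mm
Ȳ = 644660.00 / 7100.00 = 90.80 mm

X̄ = 25.32 mm, Ȳ = 90.80 mm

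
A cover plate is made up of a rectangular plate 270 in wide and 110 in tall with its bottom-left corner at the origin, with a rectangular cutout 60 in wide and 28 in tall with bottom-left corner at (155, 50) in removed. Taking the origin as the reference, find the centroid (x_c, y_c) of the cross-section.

Part | A | x̄ᵢ | ȳᵢ | A·x̄ᵢ | A·ȳᵢ
plate | 29700.00 | 135.00 | 55.00 | 4009500.00 | 1633500.00
hole | -1680.00 | 185.00 | 64.00 | -310800.00 | -107520.00
Σ | 28020.00 |  |  | 3698700.00 | 1525980.00
x_c = 3698700.00 / 28020.00 = 132.00 in
y_c = 1525980.00 / 28020.00 = 54.46 in

x_c = 132.00 in, y_c = 54.46 in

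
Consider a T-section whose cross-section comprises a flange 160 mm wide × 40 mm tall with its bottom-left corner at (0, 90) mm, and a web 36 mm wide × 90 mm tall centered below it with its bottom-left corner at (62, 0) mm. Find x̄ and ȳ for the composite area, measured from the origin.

x̄ = 80.00 mm, ȳ = 88.15 mm

web: A = 36 × 90 = 3240.00, centroid at (80.00, 45.00).
flange: A = 160 × 40 = 6400.00, centroid at (80.00, 110.00).
ΣA = 9640.00 mm²
ΣAx̄ = (3240.00)(80.00) + (6400.00)(80.00) = 771200.00 mm³
ΣAȳ = (3240.00)(45.00) + (6400.00)(110.00) = 849800.00 mm³
x̄ = 771200.00 / 9640.00 = 80.00 mm
ȳ = 849800.00 / 9640.00 = 88.15 mm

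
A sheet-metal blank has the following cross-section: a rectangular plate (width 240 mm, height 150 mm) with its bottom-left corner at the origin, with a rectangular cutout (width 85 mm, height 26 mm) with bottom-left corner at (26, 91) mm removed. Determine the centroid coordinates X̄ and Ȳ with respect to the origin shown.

Part | A | x̄ᵢ | ȳᵢ | A·x̄ᵢ | A·ȳᵢ
plate | 36000.00 | 120.00 | 75.00 | 4320000.00 | 2700000.00
hole | -2210.00 | 68.50 | 104.00 | -151385.00 | -229840.00
Σ | 33790.00 |  |  | 4168615.00 | 2470160.00
X̄ = 4168615.00 / 33790.00 = 123.37 mm
Ȳ = 2470160.00 / 33790.00 = 73.10 mm

X̄ = 123.37 mm, Ȳ = 73.10 mm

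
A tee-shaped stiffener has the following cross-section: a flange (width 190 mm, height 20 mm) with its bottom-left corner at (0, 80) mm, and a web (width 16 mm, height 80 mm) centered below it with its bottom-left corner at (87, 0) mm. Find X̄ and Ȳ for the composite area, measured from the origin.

X̄ = 95.00 mm, Ȳ = 77.40 mm

web: A = 16 × 80 = 1280.00, centroid at (95.00, 40.00).
flange: A = 190 × 20 = 3800.00, centroid at (95.00, 90.00).
ΣA = 5080.00 mm², ΣAX̄ = 482600.00 mm³, ΣAȲ = 393200.00 mm³.
X̄ = 482600.00/5080.00 = 95.00 mm; Ȳ = 393200.00/5080.00 = 77.40 mm.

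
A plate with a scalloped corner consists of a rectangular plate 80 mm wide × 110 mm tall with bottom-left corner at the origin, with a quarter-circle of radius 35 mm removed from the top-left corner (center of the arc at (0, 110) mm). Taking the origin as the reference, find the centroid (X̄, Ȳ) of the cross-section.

X̄ = 43.09 mm, Ȳ = 50.07 mm

plate: A = 80 × 110 = 8800.00, centroid at (40.00, 55.00).
removed quarter-circle: A = −¼π·35² = -962.11, centroid at (14.85, 95.15).
ΣA = 7837.89 mm²
ΣAX̄ = (8800.00)(40.00) + (-962.11)(14.85) = 337708.33 mm³
ΣAȲ = (8800.00)(55.00) + (-962.11)(95.15) = 392459.26 mm³
X̄ = 337708.33 / 7837.89 = 43.09 mm
Ȳ = 392459.26 / 7837.89 = 50.07 mm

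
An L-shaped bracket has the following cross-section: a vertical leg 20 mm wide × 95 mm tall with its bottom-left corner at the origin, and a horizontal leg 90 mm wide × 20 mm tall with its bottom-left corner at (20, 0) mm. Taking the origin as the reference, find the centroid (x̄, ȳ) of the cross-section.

x̄ = 36.76 mm, ȳ = 29.26 mm

vertical leg: A = 20 × 95 = 1900.00, centroid at (10.00, 47.50).
horizontal leg: A = 90 × 20 = 1800.00, centroid at (65.00, 10.00).
ΣA = 3700.00 mm², ΣAx̄ = 136000.00 mm³, ΣAȳ = 108250.00 mm³.
x̄ = 136000.00/3700.00 = 36.76 mm; ȳ = 108250.00/3700.00 = 29.26 mm.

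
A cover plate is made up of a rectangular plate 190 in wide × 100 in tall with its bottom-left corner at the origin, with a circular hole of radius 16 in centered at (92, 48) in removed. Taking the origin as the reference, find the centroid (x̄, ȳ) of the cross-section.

x̄ = 95.13 in, ȳ = 50.09 in

plate: A = 190 × 100 = 19000.00, centroid at (95.00, 50.00).
hole: A = −π·16² = -804.25, centroid at (92.00, 48.00).
ΣA = 18195.75 in², ΣAx̄ = 1731009.21 in³, ΣAȳ = 911396.11 in³.
x̄ = 1731009.21/18195.75 = 95.13 in; ȳ = 911396.11/18195.75 = 50.09 in.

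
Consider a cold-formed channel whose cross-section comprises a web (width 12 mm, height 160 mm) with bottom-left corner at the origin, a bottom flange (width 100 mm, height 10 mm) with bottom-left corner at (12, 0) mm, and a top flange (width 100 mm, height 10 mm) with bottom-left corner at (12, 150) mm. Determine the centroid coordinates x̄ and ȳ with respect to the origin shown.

web: A = 12 × 160 = 1920.00, centroid at (6.00, 80.00).
bottom flange: A = 100 × 10 = 1000.00, centroid at (62.00, 5.00).
top flange: A = 100 × 10 = 1000.00, centroid at (62.00, 155.00).
ΣA = 3920.00 mm²
ΣAx̄ = (1920.00)(6.00) + (1000.00)(62.00) + (1000.00)(62.00) = 135520.00 mm³
ΣAȳ = (1920.00)(80.00) + (1000.00)(5.00) + (1000.00)(155.00) = 313600.00 mm³
x̄ = 135520.00 / 3920.00 = 34.57 mm
ȳ = 313600.00 / 3920.00 = 80.00 mm

x̄ = 34.57 mm, ȳ = 80.00 mm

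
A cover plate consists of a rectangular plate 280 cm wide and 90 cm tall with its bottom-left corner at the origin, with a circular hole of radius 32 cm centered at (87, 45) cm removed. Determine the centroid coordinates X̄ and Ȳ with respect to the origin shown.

plate: A = 280 × 90 = 25200.00, centroid at (140.00, 45.00).
hole: A = −π·32² = -3216.99, centroid at (87.00, 45.00).
ΣA = 21983.01 cm²
ΣAX̄ = (25200.00)(140.00) + (-3216.99)(87.00) = 3248121.79 cm³
ΣAȲ = (25200.00)(45.00) + (-3216.99)(45.00) = 989235.41 cm³
X̄ = 3248121.79 / 21983.01 = 147.76 cm
Ȳ = 989235.41 / 21983.01 = 45.00 cm

X̄ = 147.76 cm, Ȳ = 45.00 cm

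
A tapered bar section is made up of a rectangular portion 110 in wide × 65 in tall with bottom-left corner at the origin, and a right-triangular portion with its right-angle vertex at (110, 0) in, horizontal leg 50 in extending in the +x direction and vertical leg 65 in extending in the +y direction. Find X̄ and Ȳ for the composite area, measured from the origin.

X̄ = 68.27 in, Ȳ = 30.49 in

Part | A | x̄ᵢ | ȳᵢ | A·x̄ᵢ | A·ȳᵢ
rectangular portion | 7150.00 | 55.00 | 32.50 | 393250.00 | 232375.00
triangular portion | 1625.00 | 126.67 | 21.67 | 205833.33 | 35208.33
Σ | 8775.00 |  |  | 599083.33 | 267583.33
X̄ = 599083.33 / 8775.00 = 68.27 in
Ȳ = 267583.33 / 8775.00 = 30.49 in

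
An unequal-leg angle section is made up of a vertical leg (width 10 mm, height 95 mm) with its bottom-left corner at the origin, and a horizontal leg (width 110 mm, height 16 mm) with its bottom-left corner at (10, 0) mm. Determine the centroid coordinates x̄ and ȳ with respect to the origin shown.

Part | A | x̄ᵢ | ȳᵢ | A·x̄ᵢ | A·ȳᵢ
vertical leg | 950.00 | 5.00 | 47.50 | 4750.00 | 45125.00
horizontal leg | 1760.00 | 65.00 | 8.00 | 114400.00 | 14080.00
Σ | 2710.00 |  |  | 119150.00 | 59205.00
x̄ = 119150.00 / 2710.00 = 43.97 mm
ȳ = 59205.00 / 2710.00 = 21.85 mm

x̄ = 43.97 mm, ȳ = 21.85 mm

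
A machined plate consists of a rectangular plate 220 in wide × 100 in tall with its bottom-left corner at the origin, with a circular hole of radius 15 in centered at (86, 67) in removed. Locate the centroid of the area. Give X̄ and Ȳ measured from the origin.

X̄ = 110.80 in, Ȳ = 49.44 in

plate: A = 220 × 100 = 22000.00, centroid at (110.00, 50.00).
hole: A = −π·15² = -706.86, centroid at (86.00, 67.00).
ΣA = 21293.14 in², ΣAX̄ = 2359210.18 in³, ΣAȲ = 1052640.49 in³.
X̄ = 2359210.18/21293.14 = 110.80 in; Ȳ = 1052640.49/21293.14 = 49.44 in.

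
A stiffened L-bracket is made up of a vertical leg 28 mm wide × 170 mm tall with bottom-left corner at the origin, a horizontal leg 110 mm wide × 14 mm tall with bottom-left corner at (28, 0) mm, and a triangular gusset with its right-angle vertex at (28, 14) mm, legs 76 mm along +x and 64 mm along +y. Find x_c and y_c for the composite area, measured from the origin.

vertical leg: A = 28 × 170 = 4760.00, centroid at (14.00, 85.00).
horizontal leg: A = 110 × 14 = 1540.00, centroid at (83.00, 7.00).
gusset: A = ½·76·64 = 2432.00, centroid at (53.33, 35.33).
ΣA = 8732.00 mm², ΣAx_c = 324166.67 mm³, ΣAy_c = 501310.67 mm³.
x_c = 324166.67/8732.00 = 37.12 mm; y_c = 501310.67/8732.00 = 57.41 mm.

x_c = 37.12 mm, y_c = 57.41 mm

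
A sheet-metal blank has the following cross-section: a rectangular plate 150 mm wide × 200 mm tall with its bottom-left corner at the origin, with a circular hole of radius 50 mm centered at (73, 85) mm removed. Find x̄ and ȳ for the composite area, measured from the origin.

Part | A | x̄ᵢ | ȳᵢ | A·x̄ᵢ | A·ȳᵢ
plate | 30000.00 | 75.00 | 100.00 | 2250000.00 | 3000000.00
hole | -7853.98 | 73.00 | 85.00 | -573340.66 | -667588.44
Σ | 22146.02 |  |  | 1676659.34 | 2332411.56
x̄ = 1676659.34 / 22146.02 = 75.71 mm
ȳ = 2332411.56 / 22146.02 = 105.32 mm

x̄ = 75.71 mm, ȳ = 105.32 mm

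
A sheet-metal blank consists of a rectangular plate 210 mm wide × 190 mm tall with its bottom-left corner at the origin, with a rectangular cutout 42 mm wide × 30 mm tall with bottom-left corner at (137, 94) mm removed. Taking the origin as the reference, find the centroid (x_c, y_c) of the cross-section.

plate: A = 210 × 190 = 39900.00, centroid at (105.00, 95.00).
hole: A = −(42 × 30) = -1260.00, centroid at (158.00, 109.00).
ΣA = 38640.00 mm², ΣAx_c = 3990420.00 mm³, ΣAy_c = 3653160.00 mm³.
x_c = 3990420.00/38640.00 = 103.27 mm; y_c = 3653160.00/38640.00 = 94.54 mm.

x_c = 103.27 mm, y_c = 94.54 mm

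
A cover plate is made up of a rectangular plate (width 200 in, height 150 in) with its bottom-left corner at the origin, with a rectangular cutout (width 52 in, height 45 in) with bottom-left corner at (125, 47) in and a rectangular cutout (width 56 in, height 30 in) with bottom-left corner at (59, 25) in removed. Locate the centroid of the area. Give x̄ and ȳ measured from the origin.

plate: A = 200 × 150 = 30000.00, centroid at (100.00, 75.00).
hole 1: A = −(52 × 45) = -2340.00, centroid at (151.00, 69.50).
hole 2: A = −(56 × 30) = -1680.00, centroid at (87.00, 40.00).
ΣA = 25980.00 in²
ΣAx̄ = (30000.00)(100.00) + (-2340.00)(151.00) + (-1680.00)(87.00) = 2500500.00 in³
ΣAȳ = (30000.00)(75.00) + (-2340.00)(69.50) + (-1680.00)(40.00) = 2020170.00 in³
x̄ = 2500500.00 / 25980.00 = 96.25 in
ȳ = 2020170.00 / 25980.00 = 77.76 in

x̄ = 96.25 in, ȳ = 77.76 in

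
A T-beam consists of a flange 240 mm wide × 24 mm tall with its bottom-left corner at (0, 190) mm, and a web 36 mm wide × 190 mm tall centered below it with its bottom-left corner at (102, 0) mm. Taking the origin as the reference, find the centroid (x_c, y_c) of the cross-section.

Part | A | x̄ᵢ | ȳᵢ | A·x̄ᵢ | A·ȳᵢ
web | 6840.00 | 120.00 | 95.00 | 820800.00 | 649800.00
flange | 5760.00 | 120.00 | 202.00 | 691200.00 | 1163520.00
Σ | 12600.00 |  |  | 1512000.00 | 1813320.00
x_c = 1512000.00 / 12600.00 = 120.00 mm
y_c = 1813320.00 / 12600.00 = 143.91 mm

x_c = 120.00 mm, y_c = 143.91 mm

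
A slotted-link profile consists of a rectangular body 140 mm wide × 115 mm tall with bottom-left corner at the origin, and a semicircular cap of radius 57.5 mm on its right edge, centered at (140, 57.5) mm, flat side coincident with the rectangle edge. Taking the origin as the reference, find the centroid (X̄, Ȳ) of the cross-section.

X̄ = 93.02 mm, Ȳ = 57.50 mm

rectangular body: A = 140 × 115 = 16100.00, centroid at (70.00, 57.50).
semicircular end: A = ½π·57.5² = 5193.45, centroid at (164.40, 57.50).
ΣA = 21293.45 mm²
ΣAX̄ = (16100.00)(70.00) + (5193.45)(164.40) = 1980821.93 mm³
ΣAȲ = (16100.00)(57.50) + (5193.45)(57.50) = 1224373.11 mm³
X̄ = 1980821.93 / 21293.45 = 93.02 mm
Ȳ = 1224373.11 / 21293.45 = 57.50 mm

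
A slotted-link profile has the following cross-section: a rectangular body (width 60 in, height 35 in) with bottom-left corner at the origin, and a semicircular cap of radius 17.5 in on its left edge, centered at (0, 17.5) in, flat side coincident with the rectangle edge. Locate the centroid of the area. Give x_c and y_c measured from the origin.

rectangular body: A = 60 × 35 = 2100.00, centroid at (30.00, 17.50).
semicircular end: A = ½π·17.5² = 481.06, centroid at (-7.43, 17.50).
ΣA = 2581.06 in²
ΣAx_c = (2100.00)(30.00) + (481.06)(-7.43) = 59427.08 in³
ΣAy_c = (2100.00)(17.50) + (481.06)(17.50) = 45168.49 in³
x_c = 59427.08 / 2581.06 = 23.02 in
y_c = 45168.49 / 2581.06 = 17.50 in

x_c = 23.02 in, y_c = 17.50 in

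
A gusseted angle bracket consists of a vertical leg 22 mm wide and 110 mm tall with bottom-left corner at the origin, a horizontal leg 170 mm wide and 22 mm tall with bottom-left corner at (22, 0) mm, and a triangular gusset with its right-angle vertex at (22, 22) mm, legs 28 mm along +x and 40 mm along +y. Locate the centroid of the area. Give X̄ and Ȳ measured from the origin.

X̄ = 66.12 mm, Ȳ = 28.87 mm

vertical leg: A = 22 × 110 = 2420.00, centroid at (11.00, 55.00).
horizontal leg: A = 170 × 22 = 3740.00, centroid at (107.00, 11.00).
gusset: A = ½·28·40 = 560.00, centroid at (31.33, 35.33).
ΣA = 6720.00 mm²
ΣAX̄ = (2420.00)(11.00) + (3740.00)(107.00) + (560.00)(31.33) = 444346.67 mm³
ΣAȲ = (2420.00)(55.00) + (3740.00)(11.00) + (560.00)(35.33) = 194026.67 mm³
X̄ = 444346.67 / 6720.00 = 66.12 mm
Ȳ = 194026.67 / 6720.00 = 28.87 mm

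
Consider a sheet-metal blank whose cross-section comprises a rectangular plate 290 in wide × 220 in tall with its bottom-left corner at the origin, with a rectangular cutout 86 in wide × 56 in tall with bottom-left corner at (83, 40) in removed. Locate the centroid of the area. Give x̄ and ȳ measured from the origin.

plate: A = 290 × 220 = 63800.00, centroid at (145.00, 110.00).
hole: A = −(86 × 56) = -4816.00, centroid at (126.00, 68.00).
ΣA = 58984.00 in², ΣAx̄ = 8644184.00 in³, ΣAȳ = 6690512.00 in³.
x̄ = 8644184.00/58984.00 = 146.55 in; ȳ = 6690512.00/58984.00 = 113.43 in.

x̄ = 146.55 in, ȳ = 113.43 in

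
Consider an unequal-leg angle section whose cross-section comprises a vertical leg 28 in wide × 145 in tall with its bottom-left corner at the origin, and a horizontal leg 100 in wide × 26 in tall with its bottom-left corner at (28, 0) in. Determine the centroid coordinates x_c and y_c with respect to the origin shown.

vertical leg: A = 28 × 145 = 4060.00, centroid at (14.00, 72.50).
horizontal leg: A = 100 × 26 = 2600.00, centroid at (78.00, 13.00).
ΣA = 6660.00 in², ΣAx_c = 259640.00 in³, ΣAy_c = 328150.00 in³.
x_c = 259640.00/6660.00 = 38.98 in; y_c = 328150.00/6660.00 = 49.27 in.

x_c = 38.98 in, y_c = 49.27 in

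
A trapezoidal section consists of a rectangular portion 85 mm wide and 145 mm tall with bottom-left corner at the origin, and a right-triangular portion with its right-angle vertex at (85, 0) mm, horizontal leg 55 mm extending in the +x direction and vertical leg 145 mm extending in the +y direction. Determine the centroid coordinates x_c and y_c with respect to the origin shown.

x_c = 57.37 mm, y_c = 66.59 mm

rectangular portion: A = 85 × 145 = 12325.00, centroid at (42.50, 72.50).
triangular portion: A = ½·55·145 = 3987.50, centroid at (103.33, 48.33).
ΣA = 16312.50 mm², ΣAx_c = 935854.17 mm³, ΣAy_c = 1086291.67 mm³.
x_c = 935854.17/16312.50 = 57.37 mm; y_c = 1086291.67/16312.50 = 66.59 mm.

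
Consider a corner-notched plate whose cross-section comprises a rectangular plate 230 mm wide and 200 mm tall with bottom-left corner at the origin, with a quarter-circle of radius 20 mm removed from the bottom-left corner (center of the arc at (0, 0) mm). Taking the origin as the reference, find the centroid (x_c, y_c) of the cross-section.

x_c = 115.73 mm, y_c = 100.63 mm

plate: A = 230 × 200 = 46000.00, centroid at (115.00, 100.00).
removed quarter-circle: A = −¼π·20² = -314.16, centroid at (8.49, 8.49).
ΣA = 45685.84 mm²
ΣAx_c = (46000.00)(115.00) + (-314.16)(8.49) = 5287333.33 mm³
ΣAy_c = (46000.00)(100.00) + (-314.16)(8.49) = 4597333.33 mm³
x_c = 5287333.33 / 45685.84 = 115.73 mm
y_c = 4597333.33 / 45685.84 = 100.63 mm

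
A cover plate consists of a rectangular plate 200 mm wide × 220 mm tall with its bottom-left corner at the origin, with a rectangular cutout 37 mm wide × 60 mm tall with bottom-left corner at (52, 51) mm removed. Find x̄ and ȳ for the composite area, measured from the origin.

x̄ = 101.57 mm, ȳ = 111.54 mm

plate: A = 200 × 220 = 44000.00, centroid at (100.00, 110.00).
hole: A = −(37 × 60) = -2220.00, centroid at (70.50, 81.00).
ΣA = 41780.00 mm²
ΣAx̄ = (44000.00)(100.00) + (-2220.00)(70.50) = 4243490.00 mm³
ΣAȳ = (44000.00)(110.00) + (-2220.00)(81.00) = 4660180.00 mm³
x̄ = 4243490.00 / 41780.00 = 101.57 mm
ȳ = 4660180.00 / 41780.00 = 111.54 mm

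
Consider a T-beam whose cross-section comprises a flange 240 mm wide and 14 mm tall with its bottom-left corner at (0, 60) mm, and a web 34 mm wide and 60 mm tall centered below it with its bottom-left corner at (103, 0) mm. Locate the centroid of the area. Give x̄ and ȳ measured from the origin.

web: A = 34 × 60 = 2040.00, centroid at (120.00, 30.00).
flange: A = 240 × 14 = 3360.00, centroid at (120.00, 67.00).
ΣA = 5400.00 mm², ΣAx̄ = 648000.00 mm³, ΣAȳ = 286320.00 mm³.
x̄ = 648000.00/5400.00 = 120.00 mm; ȳ = 286320.00/5400.00 = 53.02 mm.

x̄ = 120.00 mm, ȳ = 53.02 mm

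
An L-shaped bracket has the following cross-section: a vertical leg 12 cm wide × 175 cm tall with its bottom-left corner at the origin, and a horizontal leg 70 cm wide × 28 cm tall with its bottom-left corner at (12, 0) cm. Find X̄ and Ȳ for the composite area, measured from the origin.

vertical leg: A = 12 × 175 = 2100.00, centroid at (6.00, 87.50).
horizontal leg: A = 70 × 28 = 1960.00, centroid at (47.00, 14.00).
ΣA = 4060.00 cm²
ΣAX̄ = (2100.00)(6.00) + (1960.00)(47.00) = 104720.00 cm³
ΣAȲ = (2100.00)(87.50) + (1960.00)(14.00) = 211190.00 cm³
X̄ = 104720.00 / 4060.00 = 25.79 cm
Ȳ = 211190.00 / 4060.00 = 52.02 cm

X̄ = 25.79 cm, Ȳ = 52.02 cm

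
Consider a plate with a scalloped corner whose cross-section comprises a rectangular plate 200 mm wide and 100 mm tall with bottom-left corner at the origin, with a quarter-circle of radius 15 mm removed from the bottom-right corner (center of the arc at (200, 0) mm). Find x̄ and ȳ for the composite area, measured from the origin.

x̄ = 99.17 mm, ȳ = 50.39 mm

Part | A | x̄ᵢ | ȳᵢ | A·x̄ᵢ | A·ȳᵢ
plate | 20000.00 | 100.00 | 50.00 | 2000000.00 | 1000000.00
removed quarter-circle | -176.71 | 193.63 | 6.37 | -34217.92 | -1125.00
Σ | 19823.29 |  |  | 1965782.08 | 998875.00
x̄ = 1965782.08 / 19823.29 = 99.17 mm
ȳ = 998875.00 / 19823.29 = 50.39 mm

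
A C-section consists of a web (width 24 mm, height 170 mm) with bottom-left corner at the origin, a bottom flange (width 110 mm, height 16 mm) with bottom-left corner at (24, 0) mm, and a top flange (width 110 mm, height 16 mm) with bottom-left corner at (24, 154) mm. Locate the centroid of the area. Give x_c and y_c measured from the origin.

web: A = 24 × 170 = 4080.00, centroid at (12.00, 85.00).
bottom flange: A = 110 × 16 = 1760.00, centroid at (79.00, 8.00).
top flange: A = 110 × 16 = 1760.00, centroid at (79.00, 162.00).
ΣA = 7600.00 mm², ΣAx_c = 327040.00 mm³, ΣAy_c = 646000.00 mm³.
x_c = 327040.00/7600.00 = 43.03 mm; y_c = 646000.00/7600.00 = 85.00 mm.

x_c = 43.03 mm, y_c = 85.00 mm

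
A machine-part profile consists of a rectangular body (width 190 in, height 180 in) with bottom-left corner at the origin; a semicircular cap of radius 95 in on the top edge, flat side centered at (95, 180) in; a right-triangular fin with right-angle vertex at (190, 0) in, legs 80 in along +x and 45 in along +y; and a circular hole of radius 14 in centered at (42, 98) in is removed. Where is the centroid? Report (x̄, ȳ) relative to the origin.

x̄ = 100.08 in, ȳ = 124.45 in

rectangular body: A = 190 × 180 = 34200.00, centroid at (95.00, 90.00).
semicircular top: A = ½π·95² = 14176.44, centroid at (95.00, 220.32).
triangular fin: A = ½·80·45 = 1800.00, centroid at (216.67, 15.00).
hole: A = −π·14² = -615.75, centroid at (42.00, 98.00).
ΣA = 49560.68 in², ΣAx̄ = 4959899.91 in³, ΣAȳ = 6167998.25 in³.
x̄ = 4959899.91/49560.68 = 100.08 in; ȳ = 6167998.25/49560.68 = 124.45 in.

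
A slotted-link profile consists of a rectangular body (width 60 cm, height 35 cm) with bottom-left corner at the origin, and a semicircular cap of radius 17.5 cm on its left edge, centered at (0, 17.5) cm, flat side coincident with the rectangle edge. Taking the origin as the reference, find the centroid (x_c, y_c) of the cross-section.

x_c = 23.02 cm, y_c = 17.50 cm

rectangular body: A = 60 × 35 = 2100.00, centroid at (30.00, 17.50).
semicircular end: A = ½π·17.5² = 481.06, centroid at (-7.43, 17.50).
ΣA = 2581.06 cm²
ΣAx_c = (2100.00)(30.00) + (481.06)(-7.43) = 59427.08 cm³
ΣAy_c = (2100.00)(17.50) + (481.06)(17.50) = 45168.49 cm³
x_c = 59427.08 / 2581.06 = 23.02 cm
y_c = 45168.49 / 2581.06 = 17.50 cm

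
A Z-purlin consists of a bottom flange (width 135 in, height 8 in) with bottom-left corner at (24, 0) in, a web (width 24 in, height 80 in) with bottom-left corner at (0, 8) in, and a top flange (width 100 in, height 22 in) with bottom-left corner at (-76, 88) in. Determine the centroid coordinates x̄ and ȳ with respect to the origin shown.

x̄ = 12.43 in, ȳ = 60.44 in

bottom flange: A = 135 × 8 = 1080.00, centroid at (91.50, 4.00).
web: A = 24 × 80 = 1920.00, centroid at (12.00, 48.00).
top flange: A = 100 × 22 = 2200.00, centroid at (-26.00, 99.00).
ΣA = 5200.00 in²
ΣAx̄ = (1080.00)(91.50) + (1920.00)(12.00) + (2200.00)(-26.00) = 64660.00 in³
ΣAȳ = (1080.00)(4.00) + (1920.00)(48.00) + (2200.00)(99.00) = 314280.00 in³
x̄ = 64660.00 / 5200.00 = 12.43 in
ȳ = 314280.00 / 5200.00 = 60.44 in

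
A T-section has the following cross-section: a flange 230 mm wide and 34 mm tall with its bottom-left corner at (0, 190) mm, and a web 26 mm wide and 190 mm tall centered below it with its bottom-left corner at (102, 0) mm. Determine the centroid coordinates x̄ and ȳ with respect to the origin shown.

x̄ = 115.00 mm, ȳ = 163.64 mm

web: A = 26 × 190 = 4940.00, centroid at (115.00, 95.00).
flange: A = 230 × 34 = 7820.00, centroid at (115.00, 207.00).
ΣA = 12760.00 mm²
ΣAx̄ = (4940.00)(115.00) + (7820.00)(115.00) = 1467400.00 mm³
ΣAȳ = (4940.00)(95.00) + (7820.00)(207.00) = 2088040.00 mm³
x̄ = 1467400.00 / 12760.00 = 115.00 mm
ȳ = 2088040.00 / 12760.00 = 163.64 mm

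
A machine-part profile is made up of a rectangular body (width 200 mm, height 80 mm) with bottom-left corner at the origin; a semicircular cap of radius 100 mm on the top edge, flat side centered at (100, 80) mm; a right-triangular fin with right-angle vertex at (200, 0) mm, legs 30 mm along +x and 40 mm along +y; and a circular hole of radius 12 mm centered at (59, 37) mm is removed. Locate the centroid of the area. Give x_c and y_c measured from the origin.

x_c = 102.65 mm, y_c = 80.19 mm

rectangular body: A = 200 × 80 = 16000.00, centroid at (100.00, 40.00).
semicircular top: A = ½π·100² = 15707.96, centroid at (100.00, 122.44).
triangular fin: A = ½·30·40 = 600.00, centroid at (210.00, 13.33).
hole: A = −π·12² = -452.39, centroid at (59.00, 37.00).
ΣA = 31855.57 mm², ΣAx_c = 3270105.36 mm³, ΣAy_c = 2554565.32 mm³.
x_c = 3270105.36/31855.57 = 102.65 mm; y_c = 2554565.32/31855.57 = 80.19 mm.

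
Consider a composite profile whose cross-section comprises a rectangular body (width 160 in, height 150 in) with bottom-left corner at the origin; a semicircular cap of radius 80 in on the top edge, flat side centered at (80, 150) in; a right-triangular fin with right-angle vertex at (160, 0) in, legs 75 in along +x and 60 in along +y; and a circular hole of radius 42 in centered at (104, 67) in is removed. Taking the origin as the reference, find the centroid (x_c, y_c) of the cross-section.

rectangular body: A = 160 × 150 = 24000.00, centroid at (80.00, 75.00).
semicircular top: A = ½π·80² = 10053.10, centroid at (80.00, 183.95).
triangular fin: A = ½·75·60 = 2250.00, centroid at (185.00, 20.00).
hole: A = −π·42² = -5541.77, centroid at (104.00, 67.00).
ΣA = 30761.33 in²
ΣAx_c = (24000.00)(80.00) + (10053.10)(80.00) + (2250.00)(185.00) + (-5541.77)(104.00) = 2564153.70 in³
ΣAy_c = (24000.00)(75.00) + (10053.10)(183.95) + (2250.00)(20.00) + (-5541.77)(67.00) = 3322999.25 in³
x_c = 2564153.70 / 30761.33 = 83.36 in
y_c = 3322999.25 / 30761.33 = 108.03 in

x_c = 83.36 in, y_c = 108.03 in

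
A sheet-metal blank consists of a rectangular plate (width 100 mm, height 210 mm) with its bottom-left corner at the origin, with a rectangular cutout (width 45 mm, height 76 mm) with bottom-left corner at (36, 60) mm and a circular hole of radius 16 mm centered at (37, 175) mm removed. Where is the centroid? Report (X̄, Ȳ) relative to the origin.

plate: A = 100 × 210 = 21000.00, centroid at (50.00, 105.00).
hole 1: A = −(45 × 76) = -3420.00, centroid at (58.50, 98.00).
hole 2: A = −π·16² = -804.25, centroid at (37.00, 175.00).
ΣA = 16775.75 mm², ΣAX̄ = 820172.83 mm³, ΣAȲ = 1729096.65 mm³.
X̄ = 820172.83/16775.75 = 48.89 mm; Ȳ = 1729096.65/16775.75 = 103.07 mm.

X̄ = 48.89 mm, Ȳ = 103.07 mm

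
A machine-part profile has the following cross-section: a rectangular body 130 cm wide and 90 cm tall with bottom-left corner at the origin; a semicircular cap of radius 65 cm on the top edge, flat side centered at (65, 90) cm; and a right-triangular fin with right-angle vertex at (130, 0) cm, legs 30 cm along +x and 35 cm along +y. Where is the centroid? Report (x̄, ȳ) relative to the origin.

Part | A | x̄ᵢ | ȳᵢ | A·x̄ᵢ | A·ȳᵢ
rectangular body | 11700.00 | 65.00 | 45.00 | 760500.00 | 526500.00
semicircular top | 6636.61 | 65.00 | 117.59 | 431379.94 | 780378.64
triangular fin | 525.00 | 140.00 | 11.67 | 73500.00 | 6125.00
Σ | 18861.61 |  |  | 1265379.94 | 1313003.64
x̄ = 1265379.94 / 18861.61 = 67.09 cm
ȳ = 1313003.64 / 18861.61 = 69.61 cm

x̄ = 67.09 cm, ȳ = 69.61 cm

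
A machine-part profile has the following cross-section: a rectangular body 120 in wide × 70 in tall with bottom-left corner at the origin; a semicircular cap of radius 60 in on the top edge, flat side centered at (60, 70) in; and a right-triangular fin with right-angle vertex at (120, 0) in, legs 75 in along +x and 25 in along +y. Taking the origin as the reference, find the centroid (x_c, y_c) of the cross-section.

rectangular body: A = 120 × 70 = 8400.00, centroid at (60.00, 35.00).
semicircular top: A = ½π·60² = 5654.87, centroid at (60.00, 95.46).
triangular fin: A = ½·75·25 = 937.50, centroid at (145.00, 8.33).
ΣA = 14992.37 in²
ΣAx_c = (8400.00)(60.00) + (5654.87)(60.00) + (937.50)(145.00) = 979229.51 in³
ΣAy_c = (8400.00)(35.00) + (5654.87)(95.46) + (937.50)(8.33) = 841653.17 in³
x_c = 979229.51 / 14992.37 = 65.32 in
y_c = 841653.17 / 14992.37 = 56.14 in

x_c = 65.32 in, y_c = 56.14 in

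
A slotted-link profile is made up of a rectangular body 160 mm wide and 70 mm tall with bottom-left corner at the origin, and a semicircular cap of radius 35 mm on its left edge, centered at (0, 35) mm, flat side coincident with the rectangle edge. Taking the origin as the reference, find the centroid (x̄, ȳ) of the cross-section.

rectangular body: A = 160 × 70 = 11200.00, centroid at (80.00, 35.00).
semicircular end: A = ½π·35² = 1924.23, centroid at (-14.85, 35.00).
ΣA = 13124.23 mm², ΣAx̄ = 867416.67 mm³, ΣAȳ = 459347.89 mm³.
x̄ = 867416.67/13124.23 = 66.09 mm; ȳ = 459347.89/13124.23 = 35.00 mm.

x̄ = 66.09 mm, ȳ = 35.00 mm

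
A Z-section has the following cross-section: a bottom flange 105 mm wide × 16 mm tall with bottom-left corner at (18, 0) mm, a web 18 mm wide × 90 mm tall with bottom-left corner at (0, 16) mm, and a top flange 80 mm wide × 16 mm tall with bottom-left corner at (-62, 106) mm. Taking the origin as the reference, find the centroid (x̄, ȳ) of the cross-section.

bottom flange: A = 105 × 16 = 1680.00, centroid at (70.50, 8.00).
web: A = 18 × 90 = 1620.00, centroid at (9.00, 61.00).
top flange: A = 80 × 16 = 1280.00, centroid at (-22.00, 114.00).
ΣA = 4580.00 mm², ΣAx̄ = 104860.00 mm³, ΣAȳ = 258180.00 mm³.
x̄ = 104860.00/4580.00 = 22.90 mm; ȳ = 258180.00/4580.00 = 56.37 mm.

x̄ = 22.90 mm, ȳ = 56.37 mm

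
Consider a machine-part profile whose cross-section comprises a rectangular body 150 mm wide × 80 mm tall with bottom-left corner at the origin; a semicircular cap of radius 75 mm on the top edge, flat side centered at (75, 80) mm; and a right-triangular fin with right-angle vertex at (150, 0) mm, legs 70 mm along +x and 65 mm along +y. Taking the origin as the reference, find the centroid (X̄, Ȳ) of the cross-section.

X̄ = 84.68 mm, Ȳ = 65.66 mm

rectangular body: A = 150 × 80 = 12000.00, centroid at (75.00, 40.00).
semicircular top: A = ½π·75² = 8835.73, centroid at (75.00, 111.83).
triangular fin: A = ½·70·65 = 2275.00, centroid at (173.33, 21.67).
ΣA = 23110.73 mm², ΣAX̄ = 1957013.03 mm³, ΣAȲ = 1517400.01 mm³.
X̄ = 1957013.03/23110.73 = 84.68 mm; Ȳ = 1517400.01/23110.73 = 65.66 mm.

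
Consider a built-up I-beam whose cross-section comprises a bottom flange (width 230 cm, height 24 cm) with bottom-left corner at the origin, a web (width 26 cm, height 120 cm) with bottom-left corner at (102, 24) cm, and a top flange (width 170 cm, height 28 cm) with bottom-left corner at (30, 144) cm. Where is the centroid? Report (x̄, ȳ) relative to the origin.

x̄ = 115.00 cm, ȳ = 80.63 cm

bottom flange: A = 230 × 24 = 5520.00, centroid at (115.00, 12.00).
web: A = 26 × 120 = 3120.00, centroid at (115.00, 84.00).
top flange: A = 170 × 28 = 4760.00, centroid at (115.00, 158.00).
ΣA = 13400.00 cm², ΣAx̄ = 1541000.00 cm³, ΣAȳ = 1080400.00 cm³.
x̄ = 1541000.00/13400.00 = 115.00 cm; ȳ = 1080400.00/13400.00 = 80.63 cm.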